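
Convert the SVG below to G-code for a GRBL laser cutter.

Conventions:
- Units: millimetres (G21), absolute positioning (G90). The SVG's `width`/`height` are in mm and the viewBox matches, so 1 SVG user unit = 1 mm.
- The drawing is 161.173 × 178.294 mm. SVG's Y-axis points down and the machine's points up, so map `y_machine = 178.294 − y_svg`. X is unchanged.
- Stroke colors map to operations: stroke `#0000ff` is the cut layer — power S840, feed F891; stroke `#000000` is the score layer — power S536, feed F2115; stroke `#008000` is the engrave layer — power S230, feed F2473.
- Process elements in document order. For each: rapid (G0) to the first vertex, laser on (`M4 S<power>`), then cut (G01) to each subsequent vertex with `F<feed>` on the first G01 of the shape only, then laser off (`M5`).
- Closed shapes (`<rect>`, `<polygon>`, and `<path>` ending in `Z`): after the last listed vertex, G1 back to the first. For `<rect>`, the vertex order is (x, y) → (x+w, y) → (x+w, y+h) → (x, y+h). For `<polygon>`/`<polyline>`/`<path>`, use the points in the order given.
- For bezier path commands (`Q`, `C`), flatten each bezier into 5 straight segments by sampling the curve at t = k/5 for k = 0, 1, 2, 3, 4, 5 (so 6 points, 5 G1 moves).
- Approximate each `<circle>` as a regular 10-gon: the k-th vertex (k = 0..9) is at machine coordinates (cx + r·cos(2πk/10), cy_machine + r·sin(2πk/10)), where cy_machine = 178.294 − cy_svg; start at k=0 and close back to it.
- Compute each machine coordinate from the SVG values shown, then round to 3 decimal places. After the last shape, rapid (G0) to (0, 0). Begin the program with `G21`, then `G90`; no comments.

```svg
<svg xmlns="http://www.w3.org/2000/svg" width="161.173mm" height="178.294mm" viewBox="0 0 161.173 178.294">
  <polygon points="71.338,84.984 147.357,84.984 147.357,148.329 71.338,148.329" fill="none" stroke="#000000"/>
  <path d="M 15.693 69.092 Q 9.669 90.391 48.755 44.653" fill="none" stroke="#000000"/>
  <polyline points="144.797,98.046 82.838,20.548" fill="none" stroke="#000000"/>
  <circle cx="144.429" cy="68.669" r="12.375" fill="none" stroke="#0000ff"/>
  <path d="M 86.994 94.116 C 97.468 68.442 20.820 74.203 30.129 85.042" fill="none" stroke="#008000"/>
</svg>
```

G21
G90
G0 X71.338 Y93.310
M4 S536
G01 X147.357 Y93.310 F2115
G01 X147.357 Y29.965
G01 X71.338 Y29.965
G01 X71.338 Y93.310
M5
G0 X15.693 Y109.202
M4 S536
G01 X15.088 Y103.364 F2115
G01 X18.091 Y102.889
G01 X24.704 Y107.777
G01 X34.925 Y118.027
G01 X48.755 Y133.641
M5
G0 X144.797 Y80.248
M4 S536
G01 X82.838 Y157.746 F2115
M5
G0 X156.804 Y109.625
M4 S840
G01 X154.441 Y116.899 F891
G01 X148.253 Y121.394
G01 X140.605 Y121.394
G01 X134.417 Y116.899
G01 X132.054 Y109.625
G01 X134.417 Y102.351
G01 X140.605 Y97.856
G01 X148.253 Y97.856
G01 X154.441 Y102.351
G01 X156.804 Y109.625
M5
G0 X86.994 Y84.178
M4 S230
G01 X84.208 Y96.021 F2473
G01 X68.821 Y101.585
G01 X49.141 Y102.135
G01 X33.474 Y98.935
G01 X30.129 Y93.252
M5
G0 X0.000 Y0.000

Since the viewBox matches the mm dimensions, user units are millimetres directly. The only transform is the Y-flip y_m = 178.294 − y_svg.

Shape 1 is a rectangle drawn with `<polygon>`. Its stroke #000000 means score at S536, F2115. After flipping Y the toolpath is (71.338,93.310) → (147.357,93.310) → (147.357,29.965) → (71.338,29.965) → (71.338,93.310), returning to the start.

Shape 2 is a quadratic bezier drawn with `<path>`. Its stroke #000000 means score at S536, F2115. After flipping Y the toolpath is (15.693,109.202) → (15.088,103.364) → (18.091,102.889) → (24.704,107.777) → (34.925,118.027) → (48.755,133.641).

Shape 3 is a line segment drawn with `<polyline>`. Its stroke #000000 means score at S536, F2115. After flipping Y the toolpath is (144.797,80.248) → (82.838,157.746).

Shape 4 is a circle drawn with `<circle>`. Its stroke #0000ff means cut at S840, F891. After flipping Y the toolpath is (156.804,109.625) → (154.441,116.899) → (148.253,121.394) → (140.605,121.394) → (134.417,116.899) → (132.054,109.625) → (134.417,102.351) → (140.605,97.856) → (148.253,97.856) → (154.441,102.351) → (156.804,109.625), returning to the start.

Shape 5 is a cubic bezier drawn with `<path>`. Its stroke #008000 means engrave at S230, F2473. After flipping Y the toolpath is (86.994,84.178) → (84.208,96.021) → (68.821,101.585) → (49.141,102.135) → (33.474,98.935) → (30.129,93.252).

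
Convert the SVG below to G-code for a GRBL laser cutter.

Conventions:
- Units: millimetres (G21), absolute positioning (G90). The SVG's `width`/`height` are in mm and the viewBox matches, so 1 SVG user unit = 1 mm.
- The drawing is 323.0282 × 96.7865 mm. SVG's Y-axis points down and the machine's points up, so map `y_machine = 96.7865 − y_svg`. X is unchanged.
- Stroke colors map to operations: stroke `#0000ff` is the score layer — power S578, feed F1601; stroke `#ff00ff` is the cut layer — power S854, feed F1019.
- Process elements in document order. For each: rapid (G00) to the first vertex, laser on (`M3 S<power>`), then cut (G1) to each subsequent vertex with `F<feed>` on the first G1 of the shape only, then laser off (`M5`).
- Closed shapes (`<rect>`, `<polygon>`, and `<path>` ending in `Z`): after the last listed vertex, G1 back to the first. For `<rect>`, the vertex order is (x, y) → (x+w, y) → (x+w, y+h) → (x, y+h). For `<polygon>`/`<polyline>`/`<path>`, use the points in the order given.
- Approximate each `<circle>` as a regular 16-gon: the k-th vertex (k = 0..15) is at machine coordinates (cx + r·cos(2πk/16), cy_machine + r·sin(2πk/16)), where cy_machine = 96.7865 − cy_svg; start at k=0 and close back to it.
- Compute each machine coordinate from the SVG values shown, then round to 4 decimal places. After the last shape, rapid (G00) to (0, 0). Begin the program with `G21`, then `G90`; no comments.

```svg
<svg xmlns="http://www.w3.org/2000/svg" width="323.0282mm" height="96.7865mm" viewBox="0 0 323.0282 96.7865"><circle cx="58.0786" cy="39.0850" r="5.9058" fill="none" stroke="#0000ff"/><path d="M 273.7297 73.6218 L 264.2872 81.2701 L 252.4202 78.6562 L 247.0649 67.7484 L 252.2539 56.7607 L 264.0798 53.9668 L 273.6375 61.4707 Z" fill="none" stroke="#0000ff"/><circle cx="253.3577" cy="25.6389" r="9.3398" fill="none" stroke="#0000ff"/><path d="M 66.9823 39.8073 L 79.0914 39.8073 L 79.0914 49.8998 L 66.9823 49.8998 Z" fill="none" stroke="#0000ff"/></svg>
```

G21
G90
G00 X63.9844 Y57.7015
M3 S578
G1 X63.5348 Y59.9616 F1601
G1 X62.2546 Y61.8775
G1 X60.3387 Y63.1577
G1 X58.0786 Y63.6073
G1 X55.8185 Y63.1577
G1 X53.9026 Y61.8775
G1 X52.6224 Y59.9616
G1 X52.1728 Y57.7015
G1 X52.6224 Y55.4414
G1 X53.9026 Y53.5255
G1 X55.8185 Y52.2453
G1 X58.0786 Y51.7957
G1 X60.3387 Y52.2453
G1 X62.2546 Y53.5255
G1 X63.5348 Y55.4414
G1 X63.9844 Y57.7015
M5
G00 X273.7297 Y23.1647
M3 S578
G1 X264.2872 Y15.5164 F1601
G1 X252.4202 Y18.1303
G1 X247.0649 Y29.0381
G1 X252.2539 Y40.0258
G1 X264.0798 Y42.8197
G1 X273.6375 Y35.3158
G1 X273.7297 Y23.1647
M5
G00 X262.6975 Y71.1476
M3 S578
G1 X261.9866 Y74.7218 F1601
G1 X259.9619 Y77.7518
G1 X256.9319 Y79.7765
G1 X253.3577 Y80.4874
G1 X249.7835 Y79.7765
G1 X246.7535 Y77.7518
G1 X244.7288 Y74.7218
G1 X244.0179 Y71.1476
G1 X244.7288 Y67.5734
G1 X246.7535 Y64.5434
G1 X249.7835 Y62.5187
G1 X253.3577 Y61.8078
G1 X256.9319 Y62.5187
G1 X259.9619 Y64.5434
G1 X261.9866 Y67.5734
G1 X262.6975 Y71.1476
M5
G00 X66.9823 Y56.9792
M3 S578
G1 X79.0914 Y56.9792 F1601
G1 X79.0914 Y46.8867
G1 X66.9823 Y46.8867
G1 X66.9823 Y56.9792
M5
G00 X0.0000 Y0.0000

viewBox `0 0 323.0282 96.7865` with mm width/height → 1 unit = 1 mm. Flip: y_m = 96.7865 − y_svg.

**Shape 1** — `<circle>` circle, stroke `#0000ff` → score (S578, F1601). Machine vertices: (63.9844,57.7015) → (63.5348,59.9616) → (62.2546,61.8775) → (60.3387,63.1577) → (58.0786,63.6073) → (55.8185,63.1577) → (53.9026,61.8775) → (52.6224,59.9616) → (52.1728,57.7015) → (52.6224,55.4414) → (53.9026,53.5255) → (55.8185,52.2453) → (58.0786,51.7957) → (60.3387,52.2453) → (62.2546,53.5255) → (63.5348,55.4414) → (63.9844,57.7015). Closed: final G1 returns to the first vertex.

**Shape 2** — `<path>` regular polygon, stroke `#0000ff` → score (S578, F1601). Machine vertices: (273.7297,23.1647) → (264.2872,15.5164) → (252.4202,18.1303) → (247.0649,29.0381) → (252.2539,40.0258) → (264.0798,42.8197) → (273.6375,35.3158) → (273.7297,23.1647). Closed: final G1 returns to the first vertex.

**Shape 3** — `<circle>` circle, stroke `#0000ff` → score (S578, F1601). Machine vertices: (262.6975,71.1476) → (261.9866,74.7218) → (259.9619,77.7518) → (256.9319,79.7765) → (253.3577,80.4874) → (249.7835,79.7765) → (246.7535,77.7518) → (244.7288,74.7218) → (244.0179,71.1476) → (244.7288,67.5734) → (246.7535,64.5434) → (249.7835,62.5187) → (253.3577,61.8078) → (256.9319,62.5187) → (259.9619,64.5434) → (261.9866,67.5734) → (262.6975,71.1476). Closed: final G1 returns to the first vertex.

**Shape 4** — `<path>` rectangle, stroke `#0000ff` → score (S578, F1601). Machine vertices: (66.9823,56.9792) → (79.0914,56.9792) → (79.0914,46.8867) → (66.9823,46.8867) → (66.9823,56.9792). Closed: final G1 returns to the first vertex.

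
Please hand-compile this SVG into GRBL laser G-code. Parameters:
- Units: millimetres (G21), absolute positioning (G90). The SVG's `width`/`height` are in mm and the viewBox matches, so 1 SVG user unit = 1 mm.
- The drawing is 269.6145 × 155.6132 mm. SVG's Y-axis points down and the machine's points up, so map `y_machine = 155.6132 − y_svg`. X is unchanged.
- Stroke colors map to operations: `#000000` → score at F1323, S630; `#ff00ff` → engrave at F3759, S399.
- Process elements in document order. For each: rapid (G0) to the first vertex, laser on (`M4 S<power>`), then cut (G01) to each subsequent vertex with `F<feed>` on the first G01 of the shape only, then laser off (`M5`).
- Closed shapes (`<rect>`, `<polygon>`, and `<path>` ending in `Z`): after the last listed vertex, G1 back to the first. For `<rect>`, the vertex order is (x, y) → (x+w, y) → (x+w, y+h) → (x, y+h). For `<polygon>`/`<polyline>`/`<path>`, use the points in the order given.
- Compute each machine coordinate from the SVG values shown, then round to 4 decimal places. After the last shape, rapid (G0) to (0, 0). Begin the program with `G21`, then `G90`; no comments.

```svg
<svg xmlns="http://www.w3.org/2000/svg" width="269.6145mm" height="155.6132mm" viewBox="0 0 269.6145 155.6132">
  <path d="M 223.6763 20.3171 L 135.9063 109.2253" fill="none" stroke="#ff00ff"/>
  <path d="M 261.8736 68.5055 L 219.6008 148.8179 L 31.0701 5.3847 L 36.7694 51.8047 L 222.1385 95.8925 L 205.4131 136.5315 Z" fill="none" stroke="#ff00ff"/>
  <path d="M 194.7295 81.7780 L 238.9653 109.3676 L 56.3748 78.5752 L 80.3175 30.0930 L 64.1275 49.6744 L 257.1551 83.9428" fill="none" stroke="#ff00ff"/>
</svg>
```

G21
G90
G0 X223.6763 Y135.2961
M4 S399
G01 X135.9063 Y46.3879 F3759
M5
G0 X261.8736 Y87.1077
M4 S399
G01 X219.6008 Y6.7953 F3759
G01 X31.0701 Y150.2285
G01 X36.7694 Y103.8085
G01 X222.1385 Y59.7207
G01 X205.4131 Y19.0817
G01 X261.8736 Y87.1077
M5
G0 X194.7295 Y73.8352
M4 S399
G01 X238.9653 Y46.2456 F3759
G01 X56.3748 Y77.0380
G01 X80.3175 Y125.5202
G01 X64.1275 Y105.9388
G01 X257.1551 Y71.6704
M5
G0 X0.0000 Y0.0000

Since the viewBox matches the mm dimensions, user units are millimetres directly. The only transform is the Y-flip y_m = 155.6132 − y_svg.

Shape 1 is a line segment drawn with `<path>`. Its stroke #ff00ff means engrave at S399, F3759. After flipping Y the toolpath is (223.6763,135.2961) → (135.9063,46.3879).

Shape 2 is a closed polygon drawn with `<path>`. Its stroke #ff00ff means engrave at S399, F3759. After flipping Y the toolpath is (261.8736,87.1077) → (219.6008,6.7953) → (31.0701,150.2285) → (36.7694,103.8085) → (222.1385,59.7207) → (205.4131,19.0817) → (261.8736,87.1077), returning to the start.

Shape 3 is a open polyline drawn with `<path>`. Its stroke #ff00ff means engrave at S399, F3759. After flipping Y the toolpath is (194.7295,73.8352) → (238.9653,46.2456) → (56.3748,77.0380) → (80.3175,125.5202) → (64.1275,105.9388) → (257.1551,71.6704).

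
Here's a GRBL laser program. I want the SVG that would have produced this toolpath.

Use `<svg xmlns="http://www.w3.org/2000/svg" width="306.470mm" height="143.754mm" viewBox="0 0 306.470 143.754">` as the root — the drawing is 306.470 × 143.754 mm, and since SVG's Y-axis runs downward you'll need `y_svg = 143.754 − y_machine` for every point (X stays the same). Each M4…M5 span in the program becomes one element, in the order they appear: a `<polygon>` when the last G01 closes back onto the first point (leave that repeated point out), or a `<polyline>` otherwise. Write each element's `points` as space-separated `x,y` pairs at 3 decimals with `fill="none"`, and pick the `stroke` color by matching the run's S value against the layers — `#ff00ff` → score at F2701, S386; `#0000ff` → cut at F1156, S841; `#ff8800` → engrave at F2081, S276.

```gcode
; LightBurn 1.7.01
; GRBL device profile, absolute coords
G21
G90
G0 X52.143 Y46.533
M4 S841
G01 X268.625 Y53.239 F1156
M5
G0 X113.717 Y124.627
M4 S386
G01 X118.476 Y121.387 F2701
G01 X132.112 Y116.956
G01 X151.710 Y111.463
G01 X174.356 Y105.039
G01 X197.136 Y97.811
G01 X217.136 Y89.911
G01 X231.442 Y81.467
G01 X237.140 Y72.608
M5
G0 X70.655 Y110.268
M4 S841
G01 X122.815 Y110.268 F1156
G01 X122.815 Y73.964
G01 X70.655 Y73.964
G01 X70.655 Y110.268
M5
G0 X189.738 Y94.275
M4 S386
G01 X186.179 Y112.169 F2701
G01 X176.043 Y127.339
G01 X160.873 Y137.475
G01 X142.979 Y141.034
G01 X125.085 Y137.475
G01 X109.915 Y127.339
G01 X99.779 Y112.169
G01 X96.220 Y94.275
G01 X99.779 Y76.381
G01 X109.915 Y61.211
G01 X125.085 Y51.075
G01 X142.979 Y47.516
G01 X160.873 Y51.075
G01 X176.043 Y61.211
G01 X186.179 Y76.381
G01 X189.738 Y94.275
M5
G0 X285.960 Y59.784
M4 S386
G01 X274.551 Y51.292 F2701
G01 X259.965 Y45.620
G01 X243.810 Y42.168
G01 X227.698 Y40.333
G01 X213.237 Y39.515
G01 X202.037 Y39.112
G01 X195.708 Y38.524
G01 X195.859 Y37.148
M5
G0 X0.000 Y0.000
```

Each laser-on run becomes one SVG element. Flip Y back into SVG space with y_svg = 143.754 − y_machine.

Run 1: S841 ⇒ cut layer `#0000ff`. The run is open, so emit a `<polyline>` with points (Y-flipped): 52.143,97.221 268.625,90.515.

Run 2: S386 ⇒ score layer `#ff00ff`. The run is open, so emit a `<polyline>` with points (Y-flipped): 113.717,19.127 118.476,22.367 132.112,26.798 151.710,32.291 174.356,38.715 197.136,45.943 217.136,53.843 231.442,62.287 237.140,71.146.

Run 3: the run's S841 means `#0000ff` (cut). The run returns to its start, so emit a `<polygon>` with points (Y-flipped): 70.655,33.486 122.815,33.486 122.815,69.790 70.655,69.790.

Run 4: S386 ⇒ score layer `#ff00ff`. The run returns to its start, so emit a `<polygon>` with points (Y-flipped): 189.738,49.479 186.179,31.585 176.043,16.415 160.873,6.279 142.979,2.720 125.085,6.279 109.915,16.415 99.779,31.585 96.220,49.479 99.779,67.373 109.915,82.543 125.085,92.679 142.979,96.238 160.873,92.679 176.043,82.543 186.179,67.373.

Run 5: power S386 maps to stroke `#ff00ff` (score). The run is open, so emit a `<polyline>` with points (Y-flipped): 285.960,83.970 274.551,92.462 259.965,98.134 243.810,101.586 227.698,103.421 213.237,104.239 202.037,104.642 195.708,105.230 195.859,106.606.

<svg xmlns="http://www.w3.org/2000/svg" width="306.470mm" height="143.754mm" viewBox="0 0 306.470 143.754">
  <polyline points="52.143,97.221 268.625,90.515" fill="none" stroke="#0000ff"/>
  <polyline points="113.717,19.127 118.476,22.367 132.112,26.798 151.710,32.291 174.356,38.715 197.136,45.943 217.136,53.843 231.442,62.287 237.140,71.146" fill="none" stroke="#ff00ff"/>
  <polygon points="70.655,33.486 122.815,33.486 122.815,69.790 70.655,69.790" fill="none" stroke="#0000ff"/>
  <polygon points="189.738,49.479 186.179,31.585 176.043,16.415 160.873,6.279 142.979,2.720 125.085,6.279 109.915,16.415 99.779,31.585 96.220,49.479 99.779,67.373 109.915,82.543 125.085,92.679 142.979,96.238 160.873,92.679 176.043,82.543 186.179,67.373" fill="none" stroke="#ff00ff"/>
  <polyline points="285.960,83.970 274.551,92.462 259.965,98.134 243.810,101.586 227.698,103.421 213.237,104.239 202.037,104.642 195.708,105.230 195.859,106.606" fill="none" stroke="#ff00ff"/>
</svg>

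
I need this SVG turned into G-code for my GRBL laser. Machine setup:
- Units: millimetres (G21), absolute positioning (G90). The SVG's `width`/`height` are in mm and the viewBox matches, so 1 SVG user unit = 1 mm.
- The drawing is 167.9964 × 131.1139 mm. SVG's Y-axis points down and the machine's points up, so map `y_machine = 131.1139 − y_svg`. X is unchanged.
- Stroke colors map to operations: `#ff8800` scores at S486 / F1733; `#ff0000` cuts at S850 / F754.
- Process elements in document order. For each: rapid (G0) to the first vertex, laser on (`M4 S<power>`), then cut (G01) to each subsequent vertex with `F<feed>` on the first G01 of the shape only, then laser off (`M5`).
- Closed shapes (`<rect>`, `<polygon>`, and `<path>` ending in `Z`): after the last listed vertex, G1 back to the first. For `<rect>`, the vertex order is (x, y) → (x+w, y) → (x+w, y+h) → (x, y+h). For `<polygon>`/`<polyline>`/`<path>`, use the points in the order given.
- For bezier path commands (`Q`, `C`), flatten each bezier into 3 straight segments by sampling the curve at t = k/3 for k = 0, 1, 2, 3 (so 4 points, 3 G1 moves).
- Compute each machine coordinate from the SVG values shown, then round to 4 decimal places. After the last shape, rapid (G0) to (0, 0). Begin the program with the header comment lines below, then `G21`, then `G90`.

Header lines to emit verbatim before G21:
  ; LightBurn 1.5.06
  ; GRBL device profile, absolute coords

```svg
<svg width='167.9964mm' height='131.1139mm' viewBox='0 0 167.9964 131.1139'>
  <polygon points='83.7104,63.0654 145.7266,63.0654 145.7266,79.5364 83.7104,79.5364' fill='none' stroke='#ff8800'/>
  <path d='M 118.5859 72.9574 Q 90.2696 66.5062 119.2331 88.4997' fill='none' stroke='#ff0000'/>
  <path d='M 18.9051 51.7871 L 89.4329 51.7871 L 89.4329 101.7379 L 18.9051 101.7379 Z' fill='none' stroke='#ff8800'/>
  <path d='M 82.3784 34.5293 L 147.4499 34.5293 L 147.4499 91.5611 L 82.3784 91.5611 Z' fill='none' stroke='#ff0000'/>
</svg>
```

; LightBurn 1.5.06
; GRBL device profile, absolute coords
G21
G90
G0 X83.7104 Y68.0485
M4 S486
G01 X145.7266 Y68.0485 F1733
G01 X145.7266 Y51.5775
G01 X83.7104 Y51.5775
G01 X83.7104 Y68.0485
M5
G0 X118.5859 Y58.1565
M4 S850
G01 X106.0728 Y59.2968 F754
G01 X106.2885 Y54.1160
G01 X119.2331 Y42.6142
M5
G0 X18.9051 Y79.3268
M4 S486
G01 X89.4329 Y79.3268 F1733
G01 X89.4329 Y29.3760
G01 X18.9051 Y29.3760
G01 X18.9051 Y79.3268
M5
G0 X82.3784 Y96.5846
M4 S850
G01 X147.4499 Y96.5846 F754
G01 X147.4499 Y39.5528
G01 X82.3784 Y39.5528
G01 X82.3784 Y96.5846
M5
G0 X0.0000 Y0.0000

Since the viewBox matches the mm dimensions, user units are millimetres directly. The only transform is the Y-flip y_m = 131.1139 − y_svg.

Shape 1 is a rectangle drawn with `<polygon>`. Its stroke #ff8800 means score at S486, F1733. After flipping Y the toolpath is (83.7104,68.0485) → (145.7266,68.0485) → (145.7266,51.5775) → (83.7104,51.5775) → (83.7104,68.0485), returning to the start.

Shape 2 is a quadratic bezier drawn with `<path>`. Its stroke #ff0000 means cut at S850, F754. After flipping Y the toolpath is (118.5859,58.1565) → (106.0728,59.2968) → (106.2885,54.1160) → (119.2331,42.6142).

Shape 3 is a rectangle drawn with `<path>`. Its stroke #ff8800 means score at S486, F1733. After flipping Y the toolpath is (18.9051,79.3268) → (89.4329,79.3268) → (89.4329,29.3760) → (18.9051,29.3760) → (18.9051,79.3268), returning to the start.

Shape 4 is a rectangle drawn with `<path>`. Its stroke #ff0000 means cut at S850, F754. After flipping Y the toolpath is (82.3784,96.5846) → (147.4499,96.5846) → (147.4499,39.5528) → (82.3784,39.5528) → (82.3784,96.5846), returning to the start.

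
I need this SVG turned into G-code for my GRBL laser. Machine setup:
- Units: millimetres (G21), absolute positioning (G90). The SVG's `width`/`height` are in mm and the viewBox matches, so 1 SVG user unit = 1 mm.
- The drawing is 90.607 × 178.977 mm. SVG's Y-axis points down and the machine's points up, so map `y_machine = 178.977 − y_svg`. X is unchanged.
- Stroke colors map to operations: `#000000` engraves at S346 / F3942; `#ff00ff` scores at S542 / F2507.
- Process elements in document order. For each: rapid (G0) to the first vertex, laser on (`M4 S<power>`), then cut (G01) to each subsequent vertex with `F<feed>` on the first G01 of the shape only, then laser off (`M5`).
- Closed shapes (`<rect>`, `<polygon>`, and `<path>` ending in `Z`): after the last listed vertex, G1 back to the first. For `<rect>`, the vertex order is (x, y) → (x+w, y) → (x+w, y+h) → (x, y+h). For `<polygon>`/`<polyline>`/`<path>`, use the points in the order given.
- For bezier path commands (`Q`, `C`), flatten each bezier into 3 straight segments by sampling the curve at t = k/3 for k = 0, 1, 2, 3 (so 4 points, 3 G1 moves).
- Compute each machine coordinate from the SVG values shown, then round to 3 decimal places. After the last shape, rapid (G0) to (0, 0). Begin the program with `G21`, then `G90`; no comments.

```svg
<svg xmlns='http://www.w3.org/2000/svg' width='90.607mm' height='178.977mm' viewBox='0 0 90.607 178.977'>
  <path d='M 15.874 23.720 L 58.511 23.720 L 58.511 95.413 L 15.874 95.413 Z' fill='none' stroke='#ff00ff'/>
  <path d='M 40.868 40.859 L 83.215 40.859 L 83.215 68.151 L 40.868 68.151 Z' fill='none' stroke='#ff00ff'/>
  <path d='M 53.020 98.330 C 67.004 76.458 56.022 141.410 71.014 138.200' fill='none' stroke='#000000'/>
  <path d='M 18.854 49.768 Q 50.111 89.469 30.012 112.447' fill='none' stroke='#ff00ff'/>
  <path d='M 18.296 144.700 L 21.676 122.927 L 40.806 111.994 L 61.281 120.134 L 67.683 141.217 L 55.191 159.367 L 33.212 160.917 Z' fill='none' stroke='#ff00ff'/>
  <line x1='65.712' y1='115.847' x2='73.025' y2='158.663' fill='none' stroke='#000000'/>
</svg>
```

G21
G90
G0 X15.874 Y155.257
M4 S542
G01 X58.511 Y155.257 F2507
G01 X58.511 Y83.564
G01 X15.874 Y83.564
G01 X15.874 Y155.257
M5
G0 X40.868 Y138.118
M4 S542
G01 X83.215 Y138.118 F2507
G01 X83.215 Y110.826
G01 X40.868 Y110.826
G01 X40.868 Y138.118
M5
G0 X53.020 Y80.647
M4 S346
G01 X60.569 Y79.318 F3942
G01 X62.793 Y54.547
G01 X71.014 Y40.777
M5
G0 X18.854 Y129.209
M4 S542
G01 X33.986 Y104.600 F2507
G01 X37.705 Y83.707
G01 X30.012 Y66.530
M5
G0 X18.296 Y34.277
M4 S542
G01 X21.676 Y56.050 F2507
G01 X40.806 Y66.983
G01 X61.281 Y58.843
G01 X67.683 Y37.760
G01 X55.191 Y19.610
G01 X33.212 Y18.060
G01 X18.296 Y34.277
M5
G0 X65.712 Y63.130
M4 S346
G01 X73.025 Y20.314 F3942
M5
G0 X0.000 Y0.000

1 u = 1 mm; y_m = 178.977 − y.

[1] `<path>` rectangle, #ff00ff→score S542 F2507: (15.874,155.257) → (58.511,155.257) → (58.511,83.564) → (15.874,83.564) → (15.874,155.257) (closed)

[2] `<path>` rectangle, #ff00ff→score S542 F2507: (40.868,138.118) → (83.215,138.118) → (83.215,110.826) → (40.868,110.826) → (40.868,138.118) (closed)

[3] `<path>` cubic bezier, #000000→engrave S346 F3942: (53.020,80.647) → (60.569,79.318) → (62.793,54.547) → (71.014,40.777)

[4] `<path>` quadratic bezier, #ff00ff→score S542 F2507: (18.854,129.209) → (33.986,104.600) → (37.705,83.707) → (30.012,66.530)

[5] `<path>` regular polygon, #ff00ff→score S542 F2507: (18.296,34.277) → (21.676,56.050) → (40.806,66.983) → (61.281,58.843) → (67.683,37.760) → (55.191,19.610) → (33.212,18.060) → (18.296,34.277) (closed)

[6] `<line>` line segment, #000000→engrave S346 F3942: (65.712,63.130) → (73.025,20.314)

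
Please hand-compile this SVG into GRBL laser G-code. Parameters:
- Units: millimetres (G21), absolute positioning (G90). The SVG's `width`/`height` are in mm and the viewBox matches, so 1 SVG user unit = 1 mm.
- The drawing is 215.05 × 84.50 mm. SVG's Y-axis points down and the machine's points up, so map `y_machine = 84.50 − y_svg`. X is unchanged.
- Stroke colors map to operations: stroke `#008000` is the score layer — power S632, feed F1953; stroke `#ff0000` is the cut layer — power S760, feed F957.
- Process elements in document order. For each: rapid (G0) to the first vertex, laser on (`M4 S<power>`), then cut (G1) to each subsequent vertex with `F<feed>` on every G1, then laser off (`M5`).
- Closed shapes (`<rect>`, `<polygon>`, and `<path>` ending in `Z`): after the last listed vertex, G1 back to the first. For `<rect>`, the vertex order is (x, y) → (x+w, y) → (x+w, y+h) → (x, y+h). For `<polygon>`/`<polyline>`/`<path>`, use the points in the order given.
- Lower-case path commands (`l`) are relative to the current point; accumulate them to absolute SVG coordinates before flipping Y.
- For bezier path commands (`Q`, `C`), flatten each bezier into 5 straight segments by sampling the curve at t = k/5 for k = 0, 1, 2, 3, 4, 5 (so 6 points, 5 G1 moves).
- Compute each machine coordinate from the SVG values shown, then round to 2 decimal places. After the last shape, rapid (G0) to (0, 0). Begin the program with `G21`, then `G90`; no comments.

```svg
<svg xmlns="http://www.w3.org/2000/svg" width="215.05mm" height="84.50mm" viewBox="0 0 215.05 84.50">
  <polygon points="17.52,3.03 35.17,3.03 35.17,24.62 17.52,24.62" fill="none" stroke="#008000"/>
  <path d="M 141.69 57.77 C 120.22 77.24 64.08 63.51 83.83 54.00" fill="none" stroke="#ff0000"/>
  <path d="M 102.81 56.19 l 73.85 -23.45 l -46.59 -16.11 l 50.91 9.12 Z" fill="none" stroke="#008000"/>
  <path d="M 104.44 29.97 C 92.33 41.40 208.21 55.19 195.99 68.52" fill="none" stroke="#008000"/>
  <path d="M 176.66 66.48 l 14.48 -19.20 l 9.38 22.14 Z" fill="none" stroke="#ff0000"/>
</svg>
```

G21
G90
G0 X17.52 Y81.47
M4 S632
G1 X35.17 Y81.47 F1953
G1 X35.17 Y59.88 F1953
G1 X17.52 Y59.88 F1953
G1 X17.52 Y81.47 F1953
M5
G0 X141.69 Y26.73
M4 S760
G1 X125.53 Y18.73 F957
G1 X106.36 Y16.91 F957
G1 X89.48 Y19.46 F957
G1 X80.20 Y24.59 F957
G1 X83.83 Y30.50 F957
M5
G0 X102.81 Y28.31
M4 S632
G1 X176.66 Y51.76 F1953
G1 X130.07 Y67.87 F1953
G1 X180.98 Y58.75 F1953
G1 X102.81 Y28.31 F1953
M5
G0 X104.44 Y54.53
M4 S632
G1 X110.48 Y47.41 F1953
G1 X134.95 Y39.86 F1953
G1 X165.56 Y32.02 F1953
G1 X190.00 Y24.01 F1953
G1 X195.99 Y15.98 F1953
M5
G0 X176.66 Y18.02
M4 S760
G1 X191.14 Y37.22 F957
G1 X200.52 Y15.08 F957
G1 X176.66 Y18.02 F957
M5
G0 X0.00 Y0.00

viewBox `0 0 215.05 84.50` with mm width/height → 1 unit = 1 mm. Flip: y_m = 84.50 − y_svg.

**Shape 1** — `<polygon>` rectangle, stroke `#008000` → score (S632, F1953). Machine vertices: (17.52,81.47) → (35.17,81.47) → (35.17,59.88) → (17.52,59.88) → (17.52,81.47). Closed: final G1 returns to the first vertex.

**Shape 2** — `<path>` cubic bezier, stroke `#ff0000` → cut (S760, F957). Control points (SVG): P0=(141.69,57.77), P1=(120.22,77.24), P2=(64.08,63.51), P3=(83.83,54.00); sampled at t=k/5. Machine vertices: (141.69,26.73) → (125.53,18.73) → (106.36,16.91) → (89.48,19.46) → (80.20,24.59) → (83.83,30.50). Open path.

**Shape 3** — `<path>` closed polygon, stroke `#008000` → score (S632, F1953). Machine vertices: (102.81,28.31) → (176.66,51.76) → (130.07,67.87) → (180.98,58.75) → (102.81,28.31). Closed: final G1 returns to the first vertex.

**Shape 4** — `<path>` cubic bezier, stroke `#008000` → score (S632, F1953). Control points (SVG): P0=(104.44,29.97), P1=(92.33,41.40), P2=(208.21,55.19), P3=(195.99,68.52); sampled at t=k/5. Machine vertices: (104.44,54.53) → (110.48,47.41) → (134.95,39.86) → (165.56,32.02) → (190.00,24.01) → (195.99,15.98). Open path.

**Shape 5** — `<path>` regular polygon, stroke `#ff0000` → cut (S760, F957). Machine vertices: (176.66,18.02) → (191.14,37.22) → (200.52,15.08) → (176.66,18.02). Closed: final G1 returns to the first vertex.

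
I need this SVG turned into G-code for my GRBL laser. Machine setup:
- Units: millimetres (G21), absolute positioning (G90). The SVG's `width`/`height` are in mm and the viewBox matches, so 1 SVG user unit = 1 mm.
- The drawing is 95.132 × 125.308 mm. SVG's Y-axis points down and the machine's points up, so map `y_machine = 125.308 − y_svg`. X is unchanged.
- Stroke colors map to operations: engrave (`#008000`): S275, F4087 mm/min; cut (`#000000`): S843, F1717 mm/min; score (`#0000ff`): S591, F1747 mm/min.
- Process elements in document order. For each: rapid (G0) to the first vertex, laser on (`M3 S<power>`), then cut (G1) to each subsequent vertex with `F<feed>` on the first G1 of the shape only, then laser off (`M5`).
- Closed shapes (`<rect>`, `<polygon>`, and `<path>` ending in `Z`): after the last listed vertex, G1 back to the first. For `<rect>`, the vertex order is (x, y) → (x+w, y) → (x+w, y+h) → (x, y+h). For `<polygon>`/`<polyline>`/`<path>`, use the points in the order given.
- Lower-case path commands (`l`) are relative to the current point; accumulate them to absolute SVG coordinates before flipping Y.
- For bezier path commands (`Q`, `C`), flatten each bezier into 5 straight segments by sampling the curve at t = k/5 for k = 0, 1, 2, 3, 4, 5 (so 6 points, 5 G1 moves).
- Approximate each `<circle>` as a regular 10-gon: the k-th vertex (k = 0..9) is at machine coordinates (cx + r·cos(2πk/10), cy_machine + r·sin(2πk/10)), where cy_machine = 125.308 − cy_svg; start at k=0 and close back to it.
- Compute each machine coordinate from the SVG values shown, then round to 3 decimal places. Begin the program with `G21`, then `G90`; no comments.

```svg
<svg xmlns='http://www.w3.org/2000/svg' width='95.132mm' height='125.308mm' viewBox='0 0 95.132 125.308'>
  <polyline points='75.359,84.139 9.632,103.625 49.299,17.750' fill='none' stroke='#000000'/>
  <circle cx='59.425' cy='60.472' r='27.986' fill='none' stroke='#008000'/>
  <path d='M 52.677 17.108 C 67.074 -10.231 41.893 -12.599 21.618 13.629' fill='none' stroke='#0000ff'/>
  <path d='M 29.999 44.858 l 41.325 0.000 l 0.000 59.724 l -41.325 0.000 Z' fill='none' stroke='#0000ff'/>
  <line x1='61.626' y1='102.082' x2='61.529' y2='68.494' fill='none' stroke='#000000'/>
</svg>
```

G21
G90
G0 X75.359 Y41.169
M3 S843
G1 X9.632 Y21.683 F1717
G1 X49.299 Y107.558
M5
G0 X87.411 Y64.836
M3 S275
G1 X82.066 Y81.286 F4087
G1 X68.073 Y91.452
G1 X50.777 Y91.452
G1 X36.784 Y81.286
G1 X31.439 Y64.836
G1 X36.784 Y48.386
G1 X50.777 Y38.220
G1 X68.073 Y38.220
G1 X82.066 Y48.386
G1 X87.411 Y64.836
M5
G0 X52.677 Y108.200
M3 S591
G1 X56.922 Y121.578 F1747
G1 X53.803 Y128.789
G1 X45.456 Y129.659
G1 X34.016 Y124.013
G1 X21.618 Y111.679
M5
G0 X29.999 Y80.450
M3 S591
G1 X71.324 Y80.450 F1747
G1 X71.324 Y20.726
G1 X29.999 Y20.726
G1 X29.999 Y80.450
M5
G0 X61.626 Y23.226
M3 S843
G1 X61.529 Y56.814 F1717
M5

viewBox `0 0 95.132 125.308` with mm width/height → 1 unit = 1 mm. Flip: y_m = 125.308 − y_svg.

**Shape 1** — `<polyline>` open polyline, stroke `#000000` → cut (S843, F1717). Machine vertices: (75.359,41.169) → (9.632,21.683) → (49.299,107.558). Open path.

**Shape 2** — `<circle>` circle, stroke `#008000` → engrave (S275, F4087). Machine vertices: (87.411,64.836) → (82.066,81.286) → (68.073,91.452) → (50.777,91.452) → (36.784,81.286) → (31.439,64.836) → (36.784,48.386) → (50.777,38.220) → (68.073,38.220) → (82.066,48.386) → (87.411,64.836). Closed: final G1 returns to the first vertex.

**Shape 3** — `<path>` cubic bezier, stroke `#0000ff` → score (S591, F1747). Control points (SVG): P0=(52.677,17.108), P1=(67.074,-10.231), P2=(41.893,-12.599), P3=(21.618,13.629); sampled at t=k/5. Machine vertices: (52.677,108.200) → (56.922,121.578) → (53.803,128.789) → (45.456,129.659) → (34.016,124.013) → (21.618,111.679). Open path.

**Shape 4** — `<path>` rectangle, stroke `#0000ff` → score (S591, F1747). Machine vertices: (29.999,80.450) → (71.324,80.450) → (71.324,20.726) → (29.999,20.726) → (29.999,80.450). Closed: final G1 returns to the first vertex.

**Shape 5** — `<line>` line segment, stroke `#000000` → cut (S843, F1717). Machine vertices: (61.626,23.226) → (61.529,56.814). Open path.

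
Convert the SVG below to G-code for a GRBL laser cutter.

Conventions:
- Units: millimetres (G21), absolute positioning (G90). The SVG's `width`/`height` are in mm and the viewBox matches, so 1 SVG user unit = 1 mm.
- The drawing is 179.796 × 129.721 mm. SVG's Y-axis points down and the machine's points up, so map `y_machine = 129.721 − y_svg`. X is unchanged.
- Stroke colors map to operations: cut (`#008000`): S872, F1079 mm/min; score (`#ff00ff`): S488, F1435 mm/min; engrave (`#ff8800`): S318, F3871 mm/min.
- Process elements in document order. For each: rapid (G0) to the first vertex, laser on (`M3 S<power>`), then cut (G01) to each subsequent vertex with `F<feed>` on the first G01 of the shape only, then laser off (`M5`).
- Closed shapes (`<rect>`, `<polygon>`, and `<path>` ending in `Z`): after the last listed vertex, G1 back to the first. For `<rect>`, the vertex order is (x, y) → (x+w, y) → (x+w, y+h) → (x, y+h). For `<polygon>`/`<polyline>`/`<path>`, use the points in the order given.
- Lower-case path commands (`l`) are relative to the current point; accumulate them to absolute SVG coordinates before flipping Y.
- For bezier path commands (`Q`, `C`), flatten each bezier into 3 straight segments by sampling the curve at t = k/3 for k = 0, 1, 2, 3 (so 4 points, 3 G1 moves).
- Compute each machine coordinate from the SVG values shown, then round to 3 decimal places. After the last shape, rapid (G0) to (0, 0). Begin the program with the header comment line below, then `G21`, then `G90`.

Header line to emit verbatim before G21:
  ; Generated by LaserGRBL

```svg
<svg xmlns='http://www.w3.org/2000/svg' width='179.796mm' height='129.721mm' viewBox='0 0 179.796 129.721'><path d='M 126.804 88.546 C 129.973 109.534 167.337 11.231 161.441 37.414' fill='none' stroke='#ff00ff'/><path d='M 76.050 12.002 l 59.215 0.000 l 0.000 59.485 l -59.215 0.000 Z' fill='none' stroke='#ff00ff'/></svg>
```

; Generated by LaserGRBL
G21
G90
G0 X126.804 Y41.175
M3 S488
G01 X138.503 Y50.922 F1435
G01 X155.786 Y86.023
G01 X161.441 Y92.307
M5
G0 X76.050 Y117.719
M3 S488
G01 X135.265 Y117.719 F1435
G01 X135.265 Y58.234
G01 X76.050 Y58.234
G01 X76.050 Y117.719
M5
G0 X0.000 Y0.000

1 u = 1 mm; y_m = 129.721 − y.

[1] `<path>` cubic bezier, #ff00ff→score S488 F1435: (126.804,41.175) → (138.503,50.922) → (155.786,86.023) → (161.441,92.307)

[2] `<path>` rectangle, #ff00ff→score S488 F1435: (76.050,117.719) → (135.265,117.719) → (135.265,58.234) → (76.050,58.234) → (76.050,117.719) (closed)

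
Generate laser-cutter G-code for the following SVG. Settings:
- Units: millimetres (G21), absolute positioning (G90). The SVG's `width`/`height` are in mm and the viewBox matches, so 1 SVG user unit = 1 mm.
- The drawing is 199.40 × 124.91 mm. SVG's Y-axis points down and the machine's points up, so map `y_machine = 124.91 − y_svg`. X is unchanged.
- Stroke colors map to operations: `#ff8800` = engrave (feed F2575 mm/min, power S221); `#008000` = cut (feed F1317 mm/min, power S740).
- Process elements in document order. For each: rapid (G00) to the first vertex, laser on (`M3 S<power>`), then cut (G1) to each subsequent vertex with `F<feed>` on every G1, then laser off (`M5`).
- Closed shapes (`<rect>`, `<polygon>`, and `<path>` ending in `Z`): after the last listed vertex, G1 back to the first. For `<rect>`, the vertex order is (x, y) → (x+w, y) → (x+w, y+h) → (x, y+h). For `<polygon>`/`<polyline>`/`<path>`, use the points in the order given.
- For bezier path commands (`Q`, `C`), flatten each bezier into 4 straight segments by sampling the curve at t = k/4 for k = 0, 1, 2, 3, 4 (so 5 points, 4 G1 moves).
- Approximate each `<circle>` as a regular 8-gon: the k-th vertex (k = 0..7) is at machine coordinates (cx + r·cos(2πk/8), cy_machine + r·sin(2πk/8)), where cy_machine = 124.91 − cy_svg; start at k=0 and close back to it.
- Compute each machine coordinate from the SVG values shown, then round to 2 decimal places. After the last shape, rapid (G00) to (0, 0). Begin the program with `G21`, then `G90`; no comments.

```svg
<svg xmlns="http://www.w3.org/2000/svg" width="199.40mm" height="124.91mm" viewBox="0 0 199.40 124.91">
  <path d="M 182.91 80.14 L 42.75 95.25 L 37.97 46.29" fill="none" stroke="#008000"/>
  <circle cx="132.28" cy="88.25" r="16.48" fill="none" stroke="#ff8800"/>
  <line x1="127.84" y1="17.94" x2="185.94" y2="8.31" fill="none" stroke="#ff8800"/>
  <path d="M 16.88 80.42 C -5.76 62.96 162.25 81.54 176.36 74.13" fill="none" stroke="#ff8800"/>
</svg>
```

1 u = 1 mm; y_m = 124.91 − y.

[1] `<path>` open polyline, #008000→cut S740 F1317: (182.91,44.77) → (42.75,29.66) → (37.97,78.62)

[2] `<circle>` circle, #ff8800→engrave S221 F2575: (148.76,36.66) → (143.93,48.31) → (132.28,53.14) → (120.63,48.31) → (115.80,36.66) → (120.63,25.01) → (132.28,20.18) → (143.93,25.01) → (148.76,36.66) (closed)

[3] `<line>` line segment, #ff8800→engrave S221 F2575: (127.84,106.97) → (185.94,116.60)

[4] `<path>` cubic bezier, #ff8800→engrave S221 F2575: (16.88,44.49) → (30.26,51.80) → (82.84,51.40) → (142.30,49.13) → (176.36,50.78)

G21
G90
G00 X182.91 Y44.77
M3 S740
G1 X42.75 Y29.66 F1317
G1 X37.97 Y78.62 F1317
M5
G00 X148.76 Y36.66
M3 S221
G1 X143.93 Y48.31 F2575
G1 X132.28 Y53.14 F2575
G1 X120.63 Y48.31 F2575
G1 X115.80 Y36.66 F2575
G1 X120.63 Y25.01 F2575
G1 X132.28 Y20.18 F2575
G1 X143.93 Y25.01 F2575
G1 X148.76 Y36.66 F2575
M5
G00 X127.84 Y106.97
M3 S221
G1 X185.94 Y116.60 F2575
M5
G00 X16.88 Y44.49
M3 S221
G1 X30.26 Y51.80 F2575
G1 X82.84 Y51.40 F2575
G1 X142.30 Y49.13 F2575
G1 X176.36 Y50.78 F2575
M5
G00 X0.00 Y0.00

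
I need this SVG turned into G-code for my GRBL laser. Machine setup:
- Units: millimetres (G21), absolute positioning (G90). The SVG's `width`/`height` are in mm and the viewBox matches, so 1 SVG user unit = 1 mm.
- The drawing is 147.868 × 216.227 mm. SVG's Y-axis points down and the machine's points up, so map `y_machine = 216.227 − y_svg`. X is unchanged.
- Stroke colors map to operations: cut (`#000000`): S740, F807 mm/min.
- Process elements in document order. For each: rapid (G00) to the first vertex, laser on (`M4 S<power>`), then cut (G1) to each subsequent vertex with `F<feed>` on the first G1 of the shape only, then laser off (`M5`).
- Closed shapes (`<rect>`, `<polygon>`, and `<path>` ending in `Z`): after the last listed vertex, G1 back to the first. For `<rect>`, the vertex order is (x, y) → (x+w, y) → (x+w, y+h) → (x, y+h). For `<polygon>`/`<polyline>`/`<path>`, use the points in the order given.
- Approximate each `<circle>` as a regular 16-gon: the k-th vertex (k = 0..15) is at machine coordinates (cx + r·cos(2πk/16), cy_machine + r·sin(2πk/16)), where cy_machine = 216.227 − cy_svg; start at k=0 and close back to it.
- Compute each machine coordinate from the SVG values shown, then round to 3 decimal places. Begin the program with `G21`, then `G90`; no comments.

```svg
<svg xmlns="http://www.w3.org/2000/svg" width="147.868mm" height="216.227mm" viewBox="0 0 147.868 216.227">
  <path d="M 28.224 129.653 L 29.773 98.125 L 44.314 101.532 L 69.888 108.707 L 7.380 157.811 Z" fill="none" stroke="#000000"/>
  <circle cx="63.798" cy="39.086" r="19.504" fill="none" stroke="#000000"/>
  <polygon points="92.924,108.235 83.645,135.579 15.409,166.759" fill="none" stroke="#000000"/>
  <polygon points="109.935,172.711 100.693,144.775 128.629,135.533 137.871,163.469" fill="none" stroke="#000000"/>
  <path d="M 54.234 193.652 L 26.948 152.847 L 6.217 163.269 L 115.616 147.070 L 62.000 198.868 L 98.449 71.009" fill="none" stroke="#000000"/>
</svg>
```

G21
G90
G00 X28.224 Y86.574
M4 S740
G1 X29.773 Y118.102 F807
G1 X44.314 Y114.695
G1 X69.888 Y107.520
G1 X7.380 Y58.416
G1 X28.224 Y86.574
M5
G00 X83.302 Y177.141
M4 S740
G1 X81.817 Y184.605 F807
G1 X77.589 Y190.932
G1 X71.262 Y195.160
G1 X63.798 Y196.645
G1 X56.334 Y195.160
G1 X50.007 Y190.932
G1 X45.779 Y184.605
G1 X44.294 Y177.141
G1 X45.779 Y169.677
G1 X50.007 Y163.350
G1 X56.334 Y159.122
G1 X63.798 Y157.637
G1 X71.262 Y159.122
G1 X77.589 Y163.350
G1 X81.817 Y169.677
G1 X83.302 Y177.141
M5
G00 X92.924 Y107.992
M4 S740
G1 X83.645 Y80.648 F807
G1 X15.409 Y49.468
G1 X92.924 Y107.992
M5
G00 X109.935 Y43.516
M4 S740
G1 X100.693 Y71.452 F807
G1 X128.629 Y80.694
G1 X137.871 Y52.758
G1 X109.935 Y43.516
M5
G00 X54.234 Y22.575
M4 S740
G1 X26.948 Y63.380 F807
G1 X6.217 Y52.958
G1 X115.616 Y69.157
G1 X62.000 Y17.359
G1 X98.449 Y145.218
M5

1 u = 1 mm; y_m = 216.227 − y.

[1] `<path>` closed polygon, #000000→cut S740 F807: (28.224,86.574) → (29.773,118.102) → (44.314,114.695) → (69.888,107.520) → (7.380,58.416) → (28.224,86.574) (closed)

[2] `<circle>` circle, #000000→cut S740 F807: (83.302,177.141) → (81.817,184.605) → (77.589,190.932) → (71.262,195.160) → (63.798,196.645) → (56.334,195.160) → (50.007,190.932) → (45.779,184.605) → (44.294,177.141) → (45.779,169.677) → (50.007,163.350) → (56.334,159.122) → (63.798,157.637) → (71.262,159.122) → (77.589,163.350) → (81.817,169.677) → (83.302,177.141) (closed)

[3] `<polygon>` closed polygon, #000000→cut S740 F807: (92.924,107.992) → (83.645,80.648) → (15.409,49.468) → (92.924,107.992) (closed)

[4] `<polygon>` regular polygon, #000000→cut S740 F807: (109.935,43.516) → (100.693,71.452) → (128.629,80.694) → (137.871,52.758) → (109.935,43.516) (closed)

[5] `<path>` open polyline, #000000→cut S740 F807: (54.234,22.575) → (26.948,63.380) → (6.217,52.958) → (115.616,69.157) → (62.000,17.359) → (98.449,145.218)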